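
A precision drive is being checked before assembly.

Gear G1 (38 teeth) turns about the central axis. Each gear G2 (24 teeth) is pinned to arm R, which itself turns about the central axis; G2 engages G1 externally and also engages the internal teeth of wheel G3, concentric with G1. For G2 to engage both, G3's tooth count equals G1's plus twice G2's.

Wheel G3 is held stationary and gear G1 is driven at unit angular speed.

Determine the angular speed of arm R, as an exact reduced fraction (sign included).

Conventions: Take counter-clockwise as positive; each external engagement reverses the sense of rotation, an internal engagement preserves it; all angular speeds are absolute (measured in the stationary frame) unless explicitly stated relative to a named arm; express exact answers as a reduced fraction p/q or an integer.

19/62

class = planetary set [G3 = 38+2·24 = 86; Willis about the carrier]
ring teeth: 38 + 2·24 = 86
38(ω_sun−ω_arm) = −86(ω_ring−ω_arm),  ω_ring = 0, ω_sun = 1
38(1−ω_arm) = −86(0−ω_arm)  ⇒  124·ω_arm = 38  ⇒  ω_arm = 19/62
exact speed ratio = 19/62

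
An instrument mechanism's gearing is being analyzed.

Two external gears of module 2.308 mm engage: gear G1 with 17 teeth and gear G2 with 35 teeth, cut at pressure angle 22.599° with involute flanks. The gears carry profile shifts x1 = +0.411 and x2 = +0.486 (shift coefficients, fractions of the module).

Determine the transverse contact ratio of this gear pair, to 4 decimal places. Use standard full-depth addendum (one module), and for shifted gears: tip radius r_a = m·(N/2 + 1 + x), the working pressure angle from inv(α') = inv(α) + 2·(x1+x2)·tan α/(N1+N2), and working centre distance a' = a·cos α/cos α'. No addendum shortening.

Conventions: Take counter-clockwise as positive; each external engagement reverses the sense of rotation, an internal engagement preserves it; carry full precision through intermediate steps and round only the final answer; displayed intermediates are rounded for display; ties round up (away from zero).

class = single-mesh tooth geometry [involute pair 17T × 35T, m = 2.308]
base radii: r_b1 = 18.111670, r_b2 = 37.288732
tip radii: r_a1 = 22.874588, r_a2 = 43.819688
inv(α') = inv(22.599°) + 2·(+0.411+0.486)·tan α/(17+35) = 0.03617265  ⇒  α' = 26.52378°
a' = a·cos α / cos α' = 60.0080·cos 22.599°/cos 26.52378° = 61.917249
action lengths: √(r_a1²−r_b1²) = 13.971908, √(r_a2²−r_b2²) = 23.015550
base pitch p_b = π·m·cos α = 6.694057
CR = (13.971908 + 23.015550 − 61.917249·sin 26.52378°)/6.694057 = 1.394837
contact ratio ≈ 1.3948

1.3948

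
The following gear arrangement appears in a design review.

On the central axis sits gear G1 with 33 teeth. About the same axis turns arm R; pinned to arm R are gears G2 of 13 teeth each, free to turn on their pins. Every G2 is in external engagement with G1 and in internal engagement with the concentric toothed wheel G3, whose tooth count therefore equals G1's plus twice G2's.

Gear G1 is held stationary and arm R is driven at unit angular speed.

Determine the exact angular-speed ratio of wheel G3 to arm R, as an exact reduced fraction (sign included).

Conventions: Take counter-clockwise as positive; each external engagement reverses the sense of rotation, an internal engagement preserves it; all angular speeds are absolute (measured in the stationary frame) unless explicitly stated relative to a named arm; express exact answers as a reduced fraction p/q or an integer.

class = planetary set [G3 = 33+2·13 = 59; Willis about the carrier]
ring teeth: 33 + 2·13 = 59
33(ω_sun−ω_arm) = −59(ω_ring−ω_arm),  ω_sun = 0, ω_arm = 1
ω_ring = 1 − (33/59)(0−1) = 92/59
ω_out/ω_in = 92/59

92/59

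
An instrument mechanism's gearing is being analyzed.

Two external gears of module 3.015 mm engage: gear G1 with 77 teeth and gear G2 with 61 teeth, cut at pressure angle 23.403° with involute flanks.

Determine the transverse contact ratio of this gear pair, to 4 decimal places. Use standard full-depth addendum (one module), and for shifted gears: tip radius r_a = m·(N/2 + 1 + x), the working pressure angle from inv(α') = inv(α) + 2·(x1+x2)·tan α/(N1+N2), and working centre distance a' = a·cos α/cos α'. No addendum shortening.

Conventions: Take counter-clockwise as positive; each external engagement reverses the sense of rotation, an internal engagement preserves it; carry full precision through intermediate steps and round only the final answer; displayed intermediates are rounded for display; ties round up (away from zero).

single-mesh involute tooth geometry (77T engaging 61T at module 3.015)
base radii: r_b1 = 106.528249, r_b2 = 84.392509
tip radii: r_a1 = 119.092500, r_a2 = 94.972500
no profile shift: α' = α, a' = a
action lengths: √(r_a1²−r_b1²) = 53.242425, √(r_a2²−r_b2²) = 43.562372
base pitch p_b = π·m·cos α = 8.692685
CR = (53.242425 + 43.562372 − 208.035000·sin 23.40300°)/8.692685 = 1.630582
contact ratio ≈ 1.6306

1.6306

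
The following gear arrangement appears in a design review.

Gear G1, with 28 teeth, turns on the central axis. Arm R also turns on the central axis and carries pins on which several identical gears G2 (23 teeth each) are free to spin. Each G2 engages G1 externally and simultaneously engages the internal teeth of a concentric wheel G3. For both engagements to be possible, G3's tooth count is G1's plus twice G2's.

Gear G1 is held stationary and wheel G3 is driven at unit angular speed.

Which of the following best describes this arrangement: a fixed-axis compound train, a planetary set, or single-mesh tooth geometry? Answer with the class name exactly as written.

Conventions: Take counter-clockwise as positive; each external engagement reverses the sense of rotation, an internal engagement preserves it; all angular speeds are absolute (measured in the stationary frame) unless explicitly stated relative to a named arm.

recognized (axles ride arm R): planetary set, 28/23/74 teeth
classification: planetary set

planetary set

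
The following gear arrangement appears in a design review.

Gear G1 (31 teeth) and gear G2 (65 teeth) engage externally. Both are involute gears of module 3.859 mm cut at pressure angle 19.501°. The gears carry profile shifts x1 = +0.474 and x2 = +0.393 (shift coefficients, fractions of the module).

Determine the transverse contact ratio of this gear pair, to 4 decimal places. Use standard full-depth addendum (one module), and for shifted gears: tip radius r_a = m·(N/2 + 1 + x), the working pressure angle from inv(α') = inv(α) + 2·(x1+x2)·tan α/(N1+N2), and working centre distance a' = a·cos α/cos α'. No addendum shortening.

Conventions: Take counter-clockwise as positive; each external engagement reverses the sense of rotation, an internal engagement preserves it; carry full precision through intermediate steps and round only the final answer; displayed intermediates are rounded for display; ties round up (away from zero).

1.6265

single-mesh involute tooth geometry (31T engaging 65T at module 3.859)
base radii: r_b1 = 56.383281, r_b2 = 118.223009
tip radii: r_a1 = 65.502666, r_a2 = 130.793087
inv(α') = inv(19.501°) + 2·(+0.474+0.393)·tan α/(31+65) = 0.02017818  ⇒  α' = 22.04356°
a' = a·cos α / cos α' = 185.2320·cos 19.501°/cos 22.04356° = 188.376873
action lengths: √(r_a1²−r_b1²) = 33.339539, √(r_a2²−r_b2²) = 55.947760
base pitch p_b = π·m·cos α = 11.427955
CR = (33.339539 + 55.947760 − 188.376873·sin 22.04356°)/11.427955 = 1.626476
contact ratio ≈ 1.6265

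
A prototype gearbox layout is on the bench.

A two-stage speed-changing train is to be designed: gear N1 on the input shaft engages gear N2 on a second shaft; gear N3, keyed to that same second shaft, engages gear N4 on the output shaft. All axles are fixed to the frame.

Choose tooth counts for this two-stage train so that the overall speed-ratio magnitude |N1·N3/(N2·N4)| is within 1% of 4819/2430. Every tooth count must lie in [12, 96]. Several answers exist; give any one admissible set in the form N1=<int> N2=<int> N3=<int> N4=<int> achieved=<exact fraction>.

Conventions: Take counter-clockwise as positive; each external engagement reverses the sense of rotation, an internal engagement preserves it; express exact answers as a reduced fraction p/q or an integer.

N1=61 N2=27 N3=79 N4=90 achieved=4819/2430

class = fixed-axis compound train [2-stage, 4819/2430 wanted]
target = 4819/2430 in lowest terms: an exact hit needs N1·N3 = k·4819 and N2·N4 = k·2430 for one integer k, every count in [12, 96]; additionally prefer no 1:1 stage (N1 ≠ N2, N3 ≠ N4)
k = 1: N1·N3 = 4819 = 61·79, N2·N4 = 2430 = 27·90
achieved = 61·79/(27·90) = 4819/2430; |achieved − target| = 0 ≤ 4819/243000 ✓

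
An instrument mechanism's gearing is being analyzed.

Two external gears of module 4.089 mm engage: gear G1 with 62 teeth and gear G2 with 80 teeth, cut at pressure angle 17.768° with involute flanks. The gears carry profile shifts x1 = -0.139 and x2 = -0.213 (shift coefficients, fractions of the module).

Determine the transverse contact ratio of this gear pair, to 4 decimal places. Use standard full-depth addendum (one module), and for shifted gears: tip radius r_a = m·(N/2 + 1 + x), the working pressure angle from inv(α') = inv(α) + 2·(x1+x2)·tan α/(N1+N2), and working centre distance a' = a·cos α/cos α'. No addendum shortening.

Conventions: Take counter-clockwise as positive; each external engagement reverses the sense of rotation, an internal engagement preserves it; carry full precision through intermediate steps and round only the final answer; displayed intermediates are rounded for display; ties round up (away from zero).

recognized (one external pair, fixed centres): single-mesh tooth geometry, m = 4.089, N1 = 62, N2 = 80
base radii: r_b1 = 120.712593, r_b2 = 155.758184
tip radii: r_a1 = 130.279629, r_a2 = 166.778043
inv(α') = inv(17.768°) + 2·(-0.139-0.213)·tan α/(62+80) = 0.00875010  ⇒  α' = 16.82987°
a' = a·cos α / cos α' = 290.3190·cos 17.768°/cos 16.82987° = 288.842276
action lengths: √(r_a1²−r_b1²) = 49.002568, √(r_a2²−r_b2²) = 59.617981
base pitch p_b = π·m·cos α = 12.233219
CR = (49.002568 + 59.617981 − 288.842276·sin 16.82987°)/12.233219 = 2.042944
contact ratio ≈ 2.0429

2.0429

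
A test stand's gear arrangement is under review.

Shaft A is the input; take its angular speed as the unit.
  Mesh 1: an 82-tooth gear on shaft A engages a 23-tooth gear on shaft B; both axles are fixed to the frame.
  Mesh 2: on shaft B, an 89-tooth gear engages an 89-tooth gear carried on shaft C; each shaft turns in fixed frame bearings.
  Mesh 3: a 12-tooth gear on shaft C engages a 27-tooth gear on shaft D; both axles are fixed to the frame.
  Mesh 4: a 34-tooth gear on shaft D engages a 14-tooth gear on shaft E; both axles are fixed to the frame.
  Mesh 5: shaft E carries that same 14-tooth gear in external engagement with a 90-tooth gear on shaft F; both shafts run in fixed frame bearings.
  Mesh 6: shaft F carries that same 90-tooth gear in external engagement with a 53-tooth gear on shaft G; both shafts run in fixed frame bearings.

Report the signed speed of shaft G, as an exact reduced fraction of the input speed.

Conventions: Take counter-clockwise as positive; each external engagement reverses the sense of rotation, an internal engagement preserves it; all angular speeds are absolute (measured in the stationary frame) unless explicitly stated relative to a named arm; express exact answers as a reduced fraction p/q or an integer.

11152/10971

6-mesh fixed-axis compound train (all bearings frame-fixed)
mesh 1 [82T→23T]: |ω|/ω_in = 1×82/23 = 82/23, sense flips to −
mesh 2 [89T→89T]: |ω|/ω_in = (82/23)×89/89 = 82/23, sense flips to +
mesh 3 [12T→27T]: |ω|/ω_in = (82/23)×12/27 = 328/207, sense flips to −
mesh 4 [34T→14T]: |ω|/ω_in = (328/207)×34/14 = 5576/1449, sense flips to +
mesh 5 [14T→90T]: |ω|/ω_in = (5576/1449)×14/90 = 5576/9315, sense flips to −
mesh 6 [90T→53T]: |ω|/ω_in = (5576/9315)×90/53 = 11152/10971, sense flips to +
signed output speed (× input speed) = 11152/10971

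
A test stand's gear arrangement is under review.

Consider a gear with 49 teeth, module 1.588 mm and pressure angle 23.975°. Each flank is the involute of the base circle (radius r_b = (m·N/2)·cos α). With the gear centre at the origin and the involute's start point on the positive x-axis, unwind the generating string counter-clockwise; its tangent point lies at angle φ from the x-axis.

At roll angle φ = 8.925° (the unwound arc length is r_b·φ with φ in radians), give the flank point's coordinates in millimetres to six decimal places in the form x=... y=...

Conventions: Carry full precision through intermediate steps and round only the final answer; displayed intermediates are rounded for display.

x=35.977981 y=0.044680

single-mesh involute tooth geometry (49T wheel at module 1.588)
pitch radius r_p = m·N/2 = 1.588·49/2 = 38.906000
base radius r_b = r_p·cos α = 38.906000·cos 23.975° = 35.549301
roll angle φ = 8.925° = 0.15577064 rad
x = r_b·(cos φ + φ·sin φ) = 35.977981
y = r_b·(sin φ − φ·cos φ) = 0.044680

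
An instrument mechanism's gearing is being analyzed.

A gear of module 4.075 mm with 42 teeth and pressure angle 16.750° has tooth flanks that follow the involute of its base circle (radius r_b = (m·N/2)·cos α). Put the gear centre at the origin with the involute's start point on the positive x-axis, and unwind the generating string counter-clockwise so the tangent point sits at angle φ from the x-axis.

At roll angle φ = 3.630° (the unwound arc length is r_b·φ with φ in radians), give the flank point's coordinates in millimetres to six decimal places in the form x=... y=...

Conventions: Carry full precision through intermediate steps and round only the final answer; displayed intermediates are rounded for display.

x=82.108463 y=0.006943

single-mesh involute tooth geometry (42T wheel at module 4.075)
pitch radius r_p = m·N/2 = 4.075·42/2 = 85.575000
base radius r_b = r_p·cos α = 85.575000·cos 16.750° = 81.944169
roll angle φ = 3.630° = 0.06335545 rad
x = r_b·(cos φ + φ·sin φ) = 82.108463
y = r_b·(sin φ − φ·cos φ) = 0.006943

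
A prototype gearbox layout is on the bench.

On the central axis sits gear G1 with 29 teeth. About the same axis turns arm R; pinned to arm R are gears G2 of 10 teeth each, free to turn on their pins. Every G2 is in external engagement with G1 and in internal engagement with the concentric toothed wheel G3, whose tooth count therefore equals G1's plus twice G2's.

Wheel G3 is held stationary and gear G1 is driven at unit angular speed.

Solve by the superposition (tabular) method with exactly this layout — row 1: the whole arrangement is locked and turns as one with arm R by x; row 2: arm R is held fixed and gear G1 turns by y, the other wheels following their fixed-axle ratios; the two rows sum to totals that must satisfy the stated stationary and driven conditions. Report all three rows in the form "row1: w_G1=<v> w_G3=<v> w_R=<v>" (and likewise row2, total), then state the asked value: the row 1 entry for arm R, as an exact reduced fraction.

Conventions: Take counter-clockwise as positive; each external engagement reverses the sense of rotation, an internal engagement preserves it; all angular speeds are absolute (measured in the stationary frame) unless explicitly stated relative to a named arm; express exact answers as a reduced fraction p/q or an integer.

row1: w_G1=29/78 w_G3=29/78 w_R=29/78
row2: w_G1=49/78 w_G3=-29/78 w_R=0
total: w_G1=1 w_G3=0 w_R=29/78
asked value: 29/78

class = planetary set [G3 = 29+2·10 = 49; Willis about the carrier]
superposition row 1 [locked train]: every member turns x
row 2 (arm held, sun turns y): ω_ring = −(29/49)·y, ω_arm = 0
boundary: total ω_ring = x − (29/49)·y = 0 and total ω_sun = x + y = 1  ⇒  y = 49/78, x = 29/78
row 2 ring = −(29/49)·49/78 = -29/78
totals (row 1 + row 2): sun 29/78 + 49/78 = 1, ring 29/78 + (-29/78) = 0, arm 29/78 + 0 = 29/78
asked cell (row1, arm) = 29/78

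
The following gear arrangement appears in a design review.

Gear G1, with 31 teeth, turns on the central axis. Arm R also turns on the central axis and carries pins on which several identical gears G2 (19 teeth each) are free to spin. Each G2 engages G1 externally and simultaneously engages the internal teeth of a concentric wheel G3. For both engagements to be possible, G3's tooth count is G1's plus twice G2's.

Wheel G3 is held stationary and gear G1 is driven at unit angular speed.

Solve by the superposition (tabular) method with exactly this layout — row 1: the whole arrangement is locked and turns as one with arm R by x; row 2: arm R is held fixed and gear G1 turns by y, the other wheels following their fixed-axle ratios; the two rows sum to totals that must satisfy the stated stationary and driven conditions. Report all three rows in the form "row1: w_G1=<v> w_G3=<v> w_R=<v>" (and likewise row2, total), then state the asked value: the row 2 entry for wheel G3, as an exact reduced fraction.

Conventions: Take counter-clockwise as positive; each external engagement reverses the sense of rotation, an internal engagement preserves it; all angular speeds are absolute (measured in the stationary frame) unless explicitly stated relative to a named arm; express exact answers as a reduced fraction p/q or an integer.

class = planetary set [G3 = 31+2·19 = 69; Willis about the carrier]
row 1 (train locked, turned with arm): all members turn x
row 2: sun turns y, ring = −(31/69)·y, arm 0
boundary: total ω_ring = x − (31/69)·y = 0 and total ω_sun = x + y = 1  ⇒  y = 69/100, x = 31/100
row 2 ring = −(31/69)·69/100 = -31/100
totals (row 1 + row 2): sun 31/100 + 69/100 = 1, ring 31/100 + (-31/100) = 0, arm 31/100 + 0 = 31/100
asked cell (row2, ring) = -31/100

row1: w_G1=31/100 w_G3=31/100 w_R=31/100
row2: w_G1=69/100 w_G3=-31/100 w_R=0
total: w_G1=1 w_G3=0 w_R=31/100
asked value: -31/100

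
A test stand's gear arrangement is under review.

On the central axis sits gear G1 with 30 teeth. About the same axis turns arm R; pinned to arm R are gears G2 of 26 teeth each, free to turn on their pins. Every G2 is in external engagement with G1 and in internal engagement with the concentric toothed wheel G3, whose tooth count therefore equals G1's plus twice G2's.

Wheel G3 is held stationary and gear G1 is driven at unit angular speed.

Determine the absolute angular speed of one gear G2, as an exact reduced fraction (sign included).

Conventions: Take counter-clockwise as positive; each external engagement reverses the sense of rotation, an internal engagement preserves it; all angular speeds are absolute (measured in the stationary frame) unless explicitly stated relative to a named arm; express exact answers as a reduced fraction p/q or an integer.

class = planetary set [G3 = 30+2·26 = 82; Willis about the carrier]
ring teeth: 30 + 2·26 = 82
30(ω_sun−ω_arm) = −82(ω_ring−ω_arm),  ω_ring = 0, ω_sun = 1
30(1−ω_arm) = −82(0−ω_arm)  ⇒  112·ω_arm = 30  ⇒  ω_arm = 15/56
sun–planet mesh: 30·(1−15/56) = −26·(ω_p−ω_arm)  ⇒  ω_p−ω_arm = -615/728
ω_p = 15/56 − 615/728 = -15/26
exact speed ratio = -15/26

-15/26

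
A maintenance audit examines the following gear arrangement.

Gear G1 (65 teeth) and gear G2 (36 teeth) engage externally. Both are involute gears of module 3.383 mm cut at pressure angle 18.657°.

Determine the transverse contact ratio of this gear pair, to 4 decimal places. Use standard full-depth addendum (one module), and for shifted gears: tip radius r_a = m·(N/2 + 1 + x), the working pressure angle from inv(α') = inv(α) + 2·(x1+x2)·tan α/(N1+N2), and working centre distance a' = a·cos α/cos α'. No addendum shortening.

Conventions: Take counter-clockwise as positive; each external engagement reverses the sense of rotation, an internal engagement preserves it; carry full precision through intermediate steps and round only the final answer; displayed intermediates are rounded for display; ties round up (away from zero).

single-mesh involute tooth geometry (65T engaging 36T at module 3.383)
base radii: r_b1 = 104.169828, r_b2 = 57.694059
tip radii: r_a1 = 113.330500, r_a2 = 64.277000
no profile shift: α' = α, a' = a
action lengths: √(r_a1²−r_b1²) = 44.636859, √(r_a2²−r_b2²) = 28.335990
base pitch p_b = π·m·cos α = 10.069513
CR = (44.636859 + 28.335990 − 170.841500·sin 18.65700°)/10.069513 = 1.819384
contact ratio ≈ 1.8194

1.8194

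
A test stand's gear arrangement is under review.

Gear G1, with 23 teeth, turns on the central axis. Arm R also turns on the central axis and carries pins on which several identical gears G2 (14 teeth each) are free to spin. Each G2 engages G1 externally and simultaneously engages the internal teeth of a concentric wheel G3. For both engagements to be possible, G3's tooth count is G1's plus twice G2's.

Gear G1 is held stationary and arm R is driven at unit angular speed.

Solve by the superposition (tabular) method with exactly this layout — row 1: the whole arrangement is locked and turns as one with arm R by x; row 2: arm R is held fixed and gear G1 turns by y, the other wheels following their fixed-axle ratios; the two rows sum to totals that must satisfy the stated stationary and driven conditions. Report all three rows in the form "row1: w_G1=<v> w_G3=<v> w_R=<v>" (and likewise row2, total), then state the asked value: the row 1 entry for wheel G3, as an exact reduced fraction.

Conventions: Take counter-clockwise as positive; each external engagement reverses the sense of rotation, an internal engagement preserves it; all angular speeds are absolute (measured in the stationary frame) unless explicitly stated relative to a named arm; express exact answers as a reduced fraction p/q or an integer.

row1: w_G1=1 w_G3=1 w_R=1
row2: w_G1=-1 w_G3=23/51 w_R=0
total: w_G1=0 w_G3=74/51 w_R=1
asked value: 1

recognized (axles ride arm R): planetary set, 23/14/51 teeth
row 1 — lock + rotate with arm: ω_sun = ω_ring = ω_arm = x
superposition row 2 [arm held]: sun y, ring −(23/51)·y, arm 0
boundary: total ω_sun = x + y = 0 and total ω_arm = x = 1  ⇒  y = -1, x = 1
row 2 ring = −(23/51)·(-1) = 23/51
totals (row 1 + row 2): sun 1 + (-1) = 0, ring 1 + 23/51 = 74/51, arm 1 + 0 = 1
asked cell (row1, ring) = 1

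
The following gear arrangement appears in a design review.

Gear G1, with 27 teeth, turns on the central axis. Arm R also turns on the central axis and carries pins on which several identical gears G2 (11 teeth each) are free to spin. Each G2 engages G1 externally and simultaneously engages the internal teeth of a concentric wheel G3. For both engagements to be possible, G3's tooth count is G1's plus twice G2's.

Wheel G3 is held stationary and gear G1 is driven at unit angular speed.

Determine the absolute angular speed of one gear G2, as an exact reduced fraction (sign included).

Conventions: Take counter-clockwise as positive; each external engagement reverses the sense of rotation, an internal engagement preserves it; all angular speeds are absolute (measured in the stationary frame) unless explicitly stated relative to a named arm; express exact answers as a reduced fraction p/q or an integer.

class = planetary set [G3 = 27+2·11 = 49; Willis about the carrier]
ring teeth: 27 + 2·11 = 49
27(ω_sun−ω_arm) = −49(ω_ring−ω_arm),  ω_ring = 0, ω_sun = 1
27(1−ω_arm) = −49(0−ω_arm)  ⇒  76·ω_arm = 27  ⇒  ω_arm = 27/76
sun–planet mesh: 27·(1−27/76) = −11·(ω_p−ω_arm)  ⇒  ω_p−ω_arm = -1323/836
ω_p = 27/76 − 1323/836 = -27/22
exact speed ratio = -27/22

-27/22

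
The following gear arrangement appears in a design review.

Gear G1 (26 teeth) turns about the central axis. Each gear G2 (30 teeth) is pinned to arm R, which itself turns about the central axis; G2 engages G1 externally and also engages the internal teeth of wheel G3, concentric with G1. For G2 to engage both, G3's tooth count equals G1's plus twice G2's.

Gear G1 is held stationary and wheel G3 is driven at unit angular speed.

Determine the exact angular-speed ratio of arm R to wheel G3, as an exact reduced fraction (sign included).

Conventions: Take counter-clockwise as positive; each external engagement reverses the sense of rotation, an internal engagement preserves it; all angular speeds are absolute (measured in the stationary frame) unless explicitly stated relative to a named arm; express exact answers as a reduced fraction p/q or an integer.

recognized (axles ride arm R): planetary set, 26/30/86 teeth
ring teeth: 26 + 2·30 = 86
26(ω_sun−ω_arm) = −86(ω_ring−ω_arm),  ω_sun = 0, ω_ring = 1
26(0−ω_arm) = −86(1−ω_arm)  ⇒  112·ω_arm = 86  ⇒  ω_arm = 43/56
ω_out/ω_in = 43/56

43/56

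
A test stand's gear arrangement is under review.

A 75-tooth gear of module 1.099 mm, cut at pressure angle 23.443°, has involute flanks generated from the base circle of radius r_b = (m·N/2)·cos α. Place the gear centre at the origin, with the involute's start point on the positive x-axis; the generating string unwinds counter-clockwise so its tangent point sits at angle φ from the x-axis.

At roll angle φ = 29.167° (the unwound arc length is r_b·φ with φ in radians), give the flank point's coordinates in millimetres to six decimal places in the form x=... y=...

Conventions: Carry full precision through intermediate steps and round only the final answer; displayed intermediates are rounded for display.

single-mesh involute tooth geometry (75T wheel at module 1.099)
pitch radius r_p = m·N/2 = 1.099·75/2 = 41.212500
base radius r_b = r_p·cos α = 41.212500·cos 23.443° = 37.810668
roll angle φ = 29.167° = 0.50906018 rad
x = r_b·(cos φ + φ·sin φ) = 42.396984
y = r_b·(sin φ − φ·cos φ) = 1.619959

x=42.396984 y=1.619959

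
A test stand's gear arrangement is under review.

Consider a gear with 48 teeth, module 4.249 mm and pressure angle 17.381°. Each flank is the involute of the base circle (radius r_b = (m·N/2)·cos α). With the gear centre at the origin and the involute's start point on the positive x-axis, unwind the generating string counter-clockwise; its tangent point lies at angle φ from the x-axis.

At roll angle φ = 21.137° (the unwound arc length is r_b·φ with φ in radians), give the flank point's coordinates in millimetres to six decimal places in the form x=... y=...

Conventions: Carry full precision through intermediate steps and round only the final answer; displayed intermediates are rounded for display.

class = single-mesh tooth geometry [base-circle involute, m = 4.249, 48T]
pitch radius r_p = m·N/2 = 4.249·48/2 = 101.976000
base radius r_b = r_p·cos α = 101.976000·cos 17.381° = 97.319719
roll angle φ = 21.137° = 0.36891024 rad
x = r_b·(cos φ + φ·sin φ) = 103.718452
y = r_b·(sin φ − φ·cos φ) = 1.606644

x=103.718452 y=1.606644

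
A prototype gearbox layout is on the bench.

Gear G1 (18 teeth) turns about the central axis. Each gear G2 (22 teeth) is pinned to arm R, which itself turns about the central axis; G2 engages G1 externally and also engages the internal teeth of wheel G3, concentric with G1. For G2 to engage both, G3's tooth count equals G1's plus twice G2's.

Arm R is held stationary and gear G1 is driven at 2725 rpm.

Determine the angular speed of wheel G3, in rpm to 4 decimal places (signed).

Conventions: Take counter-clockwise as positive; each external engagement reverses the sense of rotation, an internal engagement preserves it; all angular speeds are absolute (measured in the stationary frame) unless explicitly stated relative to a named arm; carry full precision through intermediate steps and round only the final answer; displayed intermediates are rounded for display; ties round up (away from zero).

class = planetary set [G3 = 18+2·22 = 62; Willis about the carrier]
normalise by the input: solve with ω_sun = 1, then scale by 2725 rpm
ring teeth: 18 + 2·22 = 62
18(ω_sun−ω_arm) = −62(ω_ring−ω_arm),  ω_arm = 0, ω_sun = 1
ω_ring = 0 − (18/62)(1−0) = -9/31
scale: ω_ring = -9/31 × 2725 rpm = -791.1290 rpm

-791.1290 rpm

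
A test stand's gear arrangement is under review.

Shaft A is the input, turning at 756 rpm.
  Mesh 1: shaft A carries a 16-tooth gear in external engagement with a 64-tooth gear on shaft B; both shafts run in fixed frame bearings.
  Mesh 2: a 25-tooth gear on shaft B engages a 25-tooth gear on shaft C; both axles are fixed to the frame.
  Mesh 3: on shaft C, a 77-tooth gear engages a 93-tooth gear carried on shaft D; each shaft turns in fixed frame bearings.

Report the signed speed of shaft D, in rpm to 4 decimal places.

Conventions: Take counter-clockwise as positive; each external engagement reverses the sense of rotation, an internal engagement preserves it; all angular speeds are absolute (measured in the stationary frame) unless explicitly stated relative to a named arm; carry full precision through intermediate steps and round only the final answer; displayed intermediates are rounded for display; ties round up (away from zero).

-156.4839 rpm

class = fixed-axis compound train [3 meshes; 3 ratios multiply, 3 sense flips]
mesh 1 [16T→64T]: ω = 756.0000×16/64 = 189.0000 rpm, sense flips to −
mesh 2 [25T→25T]: ω = 189.0000×25/25 = 189.0000 rpm, sense flips to +
mesh 3 [77T→93T]: ω = 189.0000×77/93 = 156.4839 rpm, sense flips to −
signed output speed = -156.4839 rpm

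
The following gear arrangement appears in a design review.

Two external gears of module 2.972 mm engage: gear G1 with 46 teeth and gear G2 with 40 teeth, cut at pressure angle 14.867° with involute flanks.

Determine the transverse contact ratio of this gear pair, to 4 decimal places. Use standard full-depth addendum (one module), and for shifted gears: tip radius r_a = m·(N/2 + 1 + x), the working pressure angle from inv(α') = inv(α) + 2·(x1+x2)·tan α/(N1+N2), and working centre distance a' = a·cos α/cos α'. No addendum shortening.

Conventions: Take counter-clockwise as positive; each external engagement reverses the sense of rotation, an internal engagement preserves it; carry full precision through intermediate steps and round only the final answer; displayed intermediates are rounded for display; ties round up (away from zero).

2.0480

single-mesh involute tooth geometry (46T engaging 40T at module 2.972)
base radii: r_b1 = 66.067716, r_b2 = 57.450188
tip radii: r_a1 = 71.328000, r_a2 = 62.412000
no profile shift: α' = α, a' = a
action lengths: √(r_a1²−r_b1²) = 26.883834, √(r_a2²−r_b2²) = 24.387162
base pitch p_b = π·m·cos α = 9.024254
CR = (26.883834 + 24.387162 − 127.796000·sin 14.86700°)/9.024254 = 2.047991
contact ratio ≈ 2.0480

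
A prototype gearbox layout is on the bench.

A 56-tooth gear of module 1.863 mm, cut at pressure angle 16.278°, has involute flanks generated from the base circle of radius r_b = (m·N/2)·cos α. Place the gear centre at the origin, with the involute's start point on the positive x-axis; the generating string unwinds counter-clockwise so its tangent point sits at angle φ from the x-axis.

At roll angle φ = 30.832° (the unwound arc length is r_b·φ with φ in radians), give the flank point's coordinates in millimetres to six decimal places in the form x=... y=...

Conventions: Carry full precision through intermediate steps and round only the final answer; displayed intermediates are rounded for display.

x=56.806322 y=2.526331

single-mesh involute tooth geometry (56T wheel at module 1.863)
pitch radius r_p = m·N/2 = 1.863·56/2 = 52.164000
base radius r_b = r_p·cos α = 52.164000·cos 16.278° = 50.072901
roll angle φ = 30.832° = 0.53811991 rad
x = r_b·(cos φ + φ·sin φ) = 56.806322
y = r_b·(sin φ − φ·cos φ) = 2.526331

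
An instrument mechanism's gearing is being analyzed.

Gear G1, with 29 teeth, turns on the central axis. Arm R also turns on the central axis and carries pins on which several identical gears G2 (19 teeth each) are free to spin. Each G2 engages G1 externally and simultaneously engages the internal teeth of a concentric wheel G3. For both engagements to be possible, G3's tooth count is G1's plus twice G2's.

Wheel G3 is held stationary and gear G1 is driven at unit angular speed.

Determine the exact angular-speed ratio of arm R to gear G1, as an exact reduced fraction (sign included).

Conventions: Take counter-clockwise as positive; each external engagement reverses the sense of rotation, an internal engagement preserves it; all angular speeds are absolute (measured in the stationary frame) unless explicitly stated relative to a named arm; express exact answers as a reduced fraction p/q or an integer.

29/96

recognized (axles ride arm R): planetary set, 29/19/67 teeth
ring teeth: 29 + 2·19 = 67
29(ω_sun−ω_arm) = −67(ω_ring−ω_arm),  ω_ring = 0, ω_sun = 1
29(1−ω_arm) = −67(0−ω_arm)  ⇒  96·ω_arm = 29  ⇒  ω_arm = 29/96
ω_out/ω_in = 29/96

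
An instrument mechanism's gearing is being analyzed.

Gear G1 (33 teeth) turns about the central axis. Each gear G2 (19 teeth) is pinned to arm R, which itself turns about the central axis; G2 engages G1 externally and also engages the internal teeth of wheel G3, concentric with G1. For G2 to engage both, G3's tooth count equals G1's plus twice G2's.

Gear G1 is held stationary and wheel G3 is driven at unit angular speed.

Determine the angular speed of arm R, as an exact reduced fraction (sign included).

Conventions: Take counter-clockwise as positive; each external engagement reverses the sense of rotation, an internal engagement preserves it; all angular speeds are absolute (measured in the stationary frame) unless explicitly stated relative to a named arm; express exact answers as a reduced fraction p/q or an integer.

class = planetary set [G3 = 33+2·19 = 71; Willis about the carrier]
ring teeth: 33 + 2·19 = 71
33(ω_sun−ω_arm) = −71(ω_ring−ω_arm),  ω_sun = 0, ω_ring = 1
33(0−ω_arm) = −71(1−ω_arm)  ⇒  104·ω_arm = 71  ⇒  ω_arm = 71/104
exact speed ratio = 71/104

71/104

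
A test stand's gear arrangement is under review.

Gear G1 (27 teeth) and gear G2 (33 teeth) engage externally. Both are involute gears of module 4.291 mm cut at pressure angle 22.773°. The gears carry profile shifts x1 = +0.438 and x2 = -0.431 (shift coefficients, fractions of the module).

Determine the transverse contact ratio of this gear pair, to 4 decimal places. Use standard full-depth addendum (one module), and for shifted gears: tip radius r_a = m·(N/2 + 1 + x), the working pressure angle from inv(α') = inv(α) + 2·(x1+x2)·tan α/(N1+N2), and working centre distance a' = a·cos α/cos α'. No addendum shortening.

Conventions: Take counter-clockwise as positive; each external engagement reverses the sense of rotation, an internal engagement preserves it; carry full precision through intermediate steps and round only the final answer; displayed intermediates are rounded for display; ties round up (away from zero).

1.5075

class = single-mesh tooth geometry [involute pair 27T × 33T, m = 4.291]
base radii: r_b1 = 53.412722, r_b2 = 65.282216
tip radii: r_a1 = 64.098958, r_a2 = 73.243079
inv(α') = inv(22.773°) + 2·(+0.438-0.431)·tan α/(27+33) = 0.02244102  ⇒  α' = 22.80480°
a' = a·cos α / cos α' = 128.7300·cos 22.773°/cos 22.80480° = 128.760017
action lengths: √(r_a1²−r_b1²) = 35.436669, √(r_a2²−r_b2²) = 33.208145
base pitch p_b = π·m·cos α = 12.429705
CR = (35.436669 + 33.208145 − 128.760017·sin 22.80480°)/12.429705 = 1.507547
contact ratio ≈ 1.5075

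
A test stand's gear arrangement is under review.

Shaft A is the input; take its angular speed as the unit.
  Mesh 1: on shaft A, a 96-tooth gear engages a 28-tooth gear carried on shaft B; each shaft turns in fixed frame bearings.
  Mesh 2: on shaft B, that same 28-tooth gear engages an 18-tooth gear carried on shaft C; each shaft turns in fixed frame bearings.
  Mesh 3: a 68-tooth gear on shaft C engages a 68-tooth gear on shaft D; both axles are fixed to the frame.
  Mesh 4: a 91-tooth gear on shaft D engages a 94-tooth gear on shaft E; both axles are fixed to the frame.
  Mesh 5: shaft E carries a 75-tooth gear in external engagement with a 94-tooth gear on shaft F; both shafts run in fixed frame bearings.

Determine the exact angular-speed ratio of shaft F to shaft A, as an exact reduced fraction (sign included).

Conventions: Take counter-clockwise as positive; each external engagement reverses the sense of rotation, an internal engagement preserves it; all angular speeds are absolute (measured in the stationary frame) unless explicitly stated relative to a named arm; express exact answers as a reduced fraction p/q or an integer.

class = fixed-axis compound train [5 meshes; 5 ratios multiply, 5 sense flips]
mesh 1 [96T→28T]: running ratio 24/7, sense −
mesh 2 [28T→18T]: running ratio 16/3, sense +
mesh 3 [68T→68T]: running ratio 16/3, sense −
mesh 4 [91T→94T]: running ratio 728/141, sense +
mesh 5 [75T→94T]: running ratio 9100/2209, sense −
ω_out/ω_in = -9100/2209

-9100/2209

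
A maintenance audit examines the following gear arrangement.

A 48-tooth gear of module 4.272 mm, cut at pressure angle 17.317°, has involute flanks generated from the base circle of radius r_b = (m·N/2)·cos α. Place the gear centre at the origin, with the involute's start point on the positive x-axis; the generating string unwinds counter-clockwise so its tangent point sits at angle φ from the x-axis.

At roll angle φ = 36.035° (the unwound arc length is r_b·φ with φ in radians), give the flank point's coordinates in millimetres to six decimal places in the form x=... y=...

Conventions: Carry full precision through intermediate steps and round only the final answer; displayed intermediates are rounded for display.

class = single-mesh tooth geometry [base-circle involute, m = 4.272, 48T]
pitch radius r_p = m·N/2 = 4.272·48/2 = 102.528000
base radius r_b = r_p·cos α = 102.528000·cos 17.317° = 97.880665
roll angle φ = 36.035° = 0.62892940 rad
x = r_b·(cos φ + φ·sin φ) = 115.366454
y = r_b·(sin φ − φ·cos φ) = 7.800178

x=115.366454 y=7.800178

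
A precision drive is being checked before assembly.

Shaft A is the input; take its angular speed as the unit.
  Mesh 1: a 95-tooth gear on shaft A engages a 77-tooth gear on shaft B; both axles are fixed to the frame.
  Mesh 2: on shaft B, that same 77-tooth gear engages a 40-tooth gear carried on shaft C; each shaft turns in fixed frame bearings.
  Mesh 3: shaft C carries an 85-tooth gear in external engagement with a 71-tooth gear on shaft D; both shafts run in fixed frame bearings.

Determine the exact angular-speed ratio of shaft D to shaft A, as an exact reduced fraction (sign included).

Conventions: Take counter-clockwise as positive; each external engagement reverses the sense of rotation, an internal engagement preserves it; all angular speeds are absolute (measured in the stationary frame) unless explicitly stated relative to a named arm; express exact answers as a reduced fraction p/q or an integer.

-1615/568

class = fixed-axis compound train [3 meshes; 3 ratios multiply, 3 sense flips]
mesh 1 [95T→77T]: running ratio 95/77, sense −
mesh 2 [77T→40T]: running ratio 19/8, sense +
mesh 3 [85T→71T]: running ratio 1615/568, sense −
ω_out/ω_in = -1615/568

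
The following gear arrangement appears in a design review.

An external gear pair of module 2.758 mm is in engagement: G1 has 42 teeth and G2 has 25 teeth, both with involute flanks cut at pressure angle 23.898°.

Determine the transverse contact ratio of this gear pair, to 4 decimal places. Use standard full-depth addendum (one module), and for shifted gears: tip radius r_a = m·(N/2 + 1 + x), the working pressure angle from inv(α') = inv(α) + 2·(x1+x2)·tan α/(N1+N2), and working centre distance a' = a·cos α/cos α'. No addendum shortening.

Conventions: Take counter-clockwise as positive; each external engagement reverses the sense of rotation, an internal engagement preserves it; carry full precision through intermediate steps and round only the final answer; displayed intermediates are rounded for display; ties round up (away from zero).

1.5167

class = single-mesh tooth geometry [involute pair 42T × 25T, m = 2.758]
base radii: r_b1 = 52.952580, r_b2 = 31.519393
tip radii: r_a1 = 60.676000, r_a2 = 37.233000
no profile shift: α' = α, a' = a
action lengths: √(r_a1²−r_b1²) = 29.624336, √(r_a2²−r_b2²) = 19.819793
base pitch p_b = π·m·cos α = 7.921687
CR = (29.624336 + 19.819793 − 92.393000·sin 23.89800°)/7.921687 = 1.516701
contact ratio ≈ 1.5167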